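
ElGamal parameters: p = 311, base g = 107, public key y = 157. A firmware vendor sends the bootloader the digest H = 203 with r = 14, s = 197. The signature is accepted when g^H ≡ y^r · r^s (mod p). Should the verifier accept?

accept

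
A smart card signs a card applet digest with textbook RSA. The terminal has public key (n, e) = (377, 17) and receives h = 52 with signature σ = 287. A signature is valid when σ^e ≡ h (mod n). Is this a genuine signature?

σ^2 ≡ 287^2 = 82369 ≡ 183
σ^4 ≡ 183^2 = 33489 ≡ 313
σ^8 ≡ 313^2 = 97969 ≡ 326
σ^16 ≡ 326^2 = 106276 ≡ 339
17 = 16 + 1, so σ^17 ≡ 339·287 ≡ 27 (mod 377)
σ^17 mod 377 = 27, but h = 52.

forged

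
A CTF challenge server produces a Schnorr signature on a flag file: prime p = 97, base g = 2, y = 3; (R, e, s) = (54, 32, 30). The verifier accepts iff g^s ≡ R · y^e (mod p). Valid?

g^s mod p:
Squares mod 97: 2^1≡2, 2^2≡4, 2^4≡16, 2^8≡62, 2^16≡61
30 = 16 + 8 + 4 + 2, so 2^30 ≡ 61·62·16·4 ≡ 33 (mod 97)
R · y^e mod p:
Squares mod 97: 3^1≡3, 3^2≡9, 3^4≡81, 3^8≡62, 3^16≡61, 3^32≡35
3^32 ≡ 35 (mod 97)
54·35 = 1890 ≡ 47 (mod 97)
33 ≠ 47; the check fails.

no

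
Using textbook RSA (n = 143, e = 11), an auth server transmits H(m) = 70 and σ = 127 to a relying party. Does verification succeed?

σ^2 ≡ 127^2 = 16129 ≡ 113
σ^4 ≡ 113^2 = 12769 ≡ 42
σ^8 ≡ 42^2 = 1764 ≡ 48
11 = 8 + 2 + 1, so σ^11 ≡ 48·113·127 ≡ 17 (mod 143)
The recovered value 17 does not match the digest 70.

fails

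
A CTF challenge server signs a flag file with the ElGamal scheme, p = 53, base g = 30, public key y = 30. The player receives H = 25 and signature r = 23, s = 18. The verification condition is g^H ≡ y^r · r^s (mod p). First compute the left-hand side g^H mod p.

30

30^2 = 900 ≡ 52
30^4 ≡ 52^2 = 2704 ≡ 1
30^8 ≡ 1^2 = 1
30^16 ≡ 1^2 = 1
25 = 16 + 8 + 1, so 30^25 ≡ 1·1·30 ≡ 30 (mod 53)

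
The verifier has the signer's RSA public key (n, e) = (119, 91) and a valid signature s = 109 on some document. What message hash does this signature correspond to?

Squares mod 119: s^1≡109, s^2≡100, s^4≡4, s^8≡16, s^16≡18, s^32≡86, s^64≡18
91 = 64 + 16 + 8 + 2 + 1, so s^91 ≡ 18·18·16·100·109 ≡ 116 (mod 119)

116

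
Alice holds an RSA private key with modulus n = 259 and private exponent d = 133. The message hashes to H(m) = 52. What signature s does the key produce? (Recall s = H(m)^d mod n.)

(H(m))^2 ≡ 52^2 = 2704 ≡ 114
(H(m))^4 ≡ 114^2 = 12996 ≡ 46
(H(m))^8 ≡ 46^2 = 2116 ≡ 44
(H(m))^16 ≡ 44^2 = 1936 ≡ 123
(H(m))^32 ≡ 123^2 = 15129 ≡ 107
(H(m))^64 ≡ 107^2 = 11449 ≡ 53
(H(m))^128 ≡ 53^2 = 2809 ≡ 219
133 = 128 + 4 + 1, so (H(m))^133 ≡ 219·46·52 ≡ 150 (mod 259)

150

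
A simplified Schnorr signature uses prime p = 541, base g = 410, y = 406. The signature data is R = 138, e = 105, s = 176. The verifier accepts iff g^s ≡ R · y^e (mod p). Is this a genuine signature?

g^s mod p:
410^176 mod 541 = 481
R · y^e mod p:
406^105 mod 541 = 526
138·526 = 72588 ≡ 94 (mod 541)
481 ≠ 94; the check fails.

forged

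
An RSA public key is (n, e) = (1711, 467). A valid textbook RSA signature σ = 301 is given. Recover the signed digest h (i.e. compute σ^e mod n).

σ^2 ≡ 301^2 = 90601 ≡ 1629
σ^4 ≡ 1629^2 = 2653641 ≡ 1591
σ^8 ≡ 1591^2 = 2531281 ≡ 712
σ^16 ≡ 712^2 = 506944 ≡ 488
σ^32 ≡ 488^2 = 238144 ≡ 315
σ^64 ≡ 315^2 = 99225 ≡ 1698
σ^128 ≡ 1698^2 = 2883204 ≡ 169
σ^256 ≡ 169^2 = 28561 ≡ 1185
467 = 256 + 128 + 64 + 16 + 2 + 1, so σ^467 ≡ 1185·169·1698·488·1629·301 ≡ 334 (mod 1711)

334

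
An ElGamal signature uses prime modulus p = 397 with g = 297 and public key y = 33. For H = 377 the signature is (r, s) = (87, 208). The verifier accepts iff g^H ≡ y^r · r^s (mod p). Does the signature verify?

verifies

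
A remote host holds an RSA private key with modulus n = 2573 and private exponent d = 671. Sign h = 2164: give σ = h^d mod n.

1431

Squares mod 2573: h^1≡2164, h^2≡36, h^4≡1296, h^8≡2020, h^16≡2195, h^32≡1369, h^64≡1017, h^128≡2516, h^256≡676, h^512≡1555
671 = 512 + 128 + 16 + 8 + 4 + 2 + 1, so h^671 ≡ 1555·2516·2195·2020·1296·36·2164 ≡ 1431 (mod 2573)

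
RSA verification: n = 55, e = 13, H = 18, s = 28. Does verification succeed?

Squares mod 55: s^1≡28, s^2≡14, s^4≡31, s^8≡26
13 = 8 + 4 + 1, so s^13 ≡ 26·31·28 ≡ 18 (mod 55)
s^13 mod 55 = 18 matches H.

passes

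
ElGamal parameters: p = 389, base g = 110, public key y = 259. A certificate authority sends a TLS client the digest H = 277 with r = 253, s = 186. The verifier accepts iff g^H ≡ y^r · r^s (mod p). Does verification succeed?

Left side g^H mod p:
110^2 = 12100 ≡ 41
110^4 ≡ 41^2 = 1681 ≡ 125
110^8 ≡ 125^2 = 15625 ≡ 65
110^16 ≡ 65^2 = 4225 ≡ 335
110^32 ≡ 335^2 = 112225 ≡ 193
110^64 ≡ 193^2 = 37249 ≡ 294
110^128 ≡ 294^2 = 86436 ≡ 78
110^256 ≡ 78^2 = 6084 ≡ 249
277 = 256 + 16 + 4 + 1, so 110^277 ≡ 249·335·125·110 ≡ 253 (mod 389)
Right side y^r · r^s mod p:
259^2 = 67081 ≡ 173
259^4 ≡ 173^2 = 29929 ≡ 365
259^8 ≡ 365^2 = 133225 ≡ 187
259^16 ≡ 187^2 = 34969 ≡ 348
259^32 ≡ 348^2 = 121104 ≡ 125
259^64 ≡ 125^2 = 15625 ≡ 65
259^128 ≡ 65^2 = 4225 ≡ 335
253 = 128 + 64 + 32 + 16 + 8 + 4 + 1, so 259^253 ≡ 335·65·125·348·187·365·259 ≡ 235 (mod 389)
253^2 = 64009 ≡ 213
253^4 ≡ 213^2 = 45369 ≡ 245
253^8 ≡ 245^2 = 60025 ≡ 119
253^16 ≡ 119^2 = 14161 ≡ 157
253^32 ≡ 157^2 = 24649 ≡ 142
253^64 ≡ 142^2 = 20164 ≡ 325
253^128 ≡ 325^2 = 105625 ≡ 206
186 = 128 + 32 + 16 + 8 + 2, so 253^186 ≡ 206·142·157·119·213 ≡ 304 (mod 389)
235·304 = 71440 ≡ 253 (mod 389)
253 ≡ 253 (mod 389), so the signature is genuine.

passes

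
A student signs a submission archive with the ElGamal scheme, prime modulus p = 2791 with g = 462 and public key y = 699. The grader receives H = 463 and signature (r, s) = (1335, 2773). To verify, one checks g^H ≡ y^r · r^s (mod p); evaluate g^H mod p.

462^2 = 213444 ≡ 1328
462^4 ≡ 1328^2 = 1763584 ≡ 2463
462^8 ≡ 2463^2 = 6066369 ≡ 1526
462^16 ≡ 1526^2 = 2328676 ≡ 982
462^32 ≡ 982^2 = 964324 ≡ 1429
462^64 ≡ 1429^2 = 2042041 ≡ 1820
462^128 ≡ 1820^2 = 3312400 ≡ 2274
462^256 ≡ 2274^2 = 5171076 ≡ 2144
463 = 256 + 128 + 64 + 8 + 4 + 2 + 1, so 462^463 ≡ 2144·2274·1820·1526·2463·1328·462 ≡ 889 (mod 2791)

889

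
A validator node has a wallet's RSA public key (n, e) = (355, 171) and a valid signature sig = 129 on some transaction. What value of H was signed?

299

sig^2 ≡ 129^2 = 16641 ≡ 311
sig^4 ≡ 311^2 = 96721 ≡ 161
sig^8 ≡ 161^2 = 25921 ≡ 6
sig^16 ≡ 6^2 = 36
sig^32 ≡ 36^2 = 1296 ≡ 231
sig^64 ≡ 231^2 = 53361 ≡ 111
sig^128 ≡ 111^2 = 12321 ≡ 251
171 = 128 + 32 + 8 + 2 + 1, so sig^171 ≡ 251·231·6·311·129 ≡ 299 (mod 355)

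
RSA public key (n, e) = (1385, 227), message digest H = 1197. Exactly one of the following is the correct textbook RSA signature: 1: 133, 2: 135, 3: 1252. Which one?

Candidate 1: Squares mod 1385: 133^1≡133, 133^2≡1069, 133^4≡136, 133^8≡491, 133^16≡91, 133^32≡1356, 133^64≡841, 133^128≡931; 227 = 128 + 64 + 32 + 2 + 1, so 133^227 ≡ 931·841·1356·1069·133 ≡ 1197 (mod 1385)
  → matches H = 1197
Candidate 2: Squares mod 1385: 135^1≡135, 135^2≡220, 135^4≡1310, 135^8≡85, 135^16≡300, 135^32≡1360, 135^64≡625, 135^128≡55; 227 = 128 + 64 + 32 + 2 + 1, so 135^227 ≡ 55·625·1360·220·135 ≡ 375 (mod 1385)
Candidate 3: Squares mod 1385: 1252^1≡1252, 1252^2≡1069, 1252^4≡136, 1252^8≡491, 1252^16≡91, 1252^32≡1356, 1252^64≡841, 1252^128≡931; 227 = 128 + 64 + 32 + 2 + 1, so 1252^227 ≡ 931·841·1356·1069·1252 ≡ 188 (mod 1385)

1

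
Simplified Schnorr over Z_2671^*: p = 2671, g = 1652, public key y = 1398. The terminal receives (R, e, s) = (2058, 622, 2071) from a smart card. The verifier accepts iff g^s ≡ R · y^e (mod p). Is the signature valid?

g^s mod p:
Squares mod 2671: 1652^1≡1652, 1652^2≡2013, 1652^4≡262, 1652^8≡1869, 1652^16≡2164, 1652^32≡633, 1652^64≡39, 1652^128≡1521, 1652^256≡355, 1652^512≡488, 1652^1024≡425, 1652^2048≡1668
2071 = 2048 + 16 + 4 + 2 + 1, so 1652^2071 ≡ 1668·2164·262·2013·1652 ≡ 1721 (mod 2671)
R · y^e mod p:
Squares mod 2671: 1398^1≡1398, 1398^2≡1903, 1398^4≡2204, 1398^8≡1738, 1398^16≡2414, 1398^32≡1945, 1398^64≡889, 1398^128≡2376, 1398^256≡1553, 1398^512≡2567
622 = 512 + 64 + 32 + 8 + 4 + 2, so 1398^622 ≡ 2567·889·1945·1738·2204·1903 ≡ 812 (mod 2671)
2058·812 = 1671096 ≡ 1721 (mod 2671)
1721 ≡ 1721 (mod 2671); signature holds.

valid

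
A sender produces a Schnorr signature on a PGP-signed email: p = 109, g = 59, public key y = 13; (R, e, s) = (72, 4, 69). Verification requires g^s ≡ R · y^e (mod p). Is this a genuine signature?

genuine

g^s mod p:
Squares mod 109: 59^1≡59, 59^2≡102, 59^4≡49, 59^8≡3, 59^16≡9, 59^32≡81, 59^64≡21
69 = 64 + 4 + 1, so 59^69 ≡ 21·49·59 ≡ 107 (mod 109)
R · y^e mod p:
Squares mod 109: 13^1≡13, 13^2≡60, 13^4≡3
13^4 ≡ 3 (mod 109)
72·3 = 216 ≡ 107 (mod 109)
107 ≡ 107 (mod 109); signature holds.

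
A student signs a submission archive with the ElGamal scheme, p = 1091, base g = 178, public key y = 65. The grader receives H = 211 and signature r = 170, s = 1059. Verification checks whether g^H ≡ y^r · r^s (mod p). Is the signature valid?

Left side g^H mod p:
178^2 = 31684 ≡ 45
178^4 ≡ 45^2 = 2025 ≡ 934
178^8 ≡ 934^2 = 872356 ≡ 647
178^16 ≡ 647^2 = 418609 ≡ 756
178^32 ≡ 756^2 = 571536 ≡ 943
178^64 ≡ 943^2 = 889249 ≡ 84
178^128 ≡ 84^2 = 7056 ≡ 510
211 = 128 + 64 + 16 + 2 + 1, so 178^211 ≡ 510·84·756·45·178 ≡ 34 (mod 1091)
Right side y^r · r^s mod p:
65^2 = 4225 ≡ 952
65^4 ≡ 952^2 = 906304 ≡ 774
65^8 ≡ 774^2 = 599076 ≡ 117
65^16 ≡ 117^2 = 13689 ≡ 597
65^32 ≡ 597^2 = 356409 ≡ 743
65^64 ≡ 743^2 = 552049 ≡ 3
65^128 ≡ 3^2 = 9
170 = 128 + 32 + 8 + 2, so 65^170 ≡ 9·743·117·952 ≡ 199 (mod 1091)
170^2 = 28900 ≡ 534
170^4 ≡ 534^2 = 285156 ≡ 405
170^8 ≡ 405^2 = 164025 ≡ 375
170^16 ≡ 375^2 = 140625 ≡ 977
170^32 ≡ 977^2 = 954529 ≡ 995
170^64 ≡ 995^2 = 990025 ≡ 488
170^128 ≡ 488^2 = 238144 ≡ 306
170^256 ≡ 306^2 = 93636 ≡ 901
170^512 ≡ 901^2 = 811801 ≡ 97
170^1024 ≡ 97^2 = 9409 ≡ 681
1059 = 1024 + 32 + 2 + 1, so 170^1059 ≡ 681·995·534·170 ≡ 521 (mod 1091)
199·521 = 103679 ≡ 34 (mod 1091)
34 ≡ 34 (mod 1091), so the signature is genuine.

valid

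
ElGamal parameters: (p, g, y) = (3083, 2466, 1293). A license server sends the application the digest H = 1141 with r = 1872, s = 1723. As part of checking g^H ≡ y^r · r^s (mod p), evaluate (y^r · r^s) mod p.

229

1293^2 = 1671849 ≡ 863
1293^4 ≡ 863^2 = 744769 ≡ 1766
1293^8 ≡ 1766^2 = 3118756 ≡ 1843
1293^16 ≡ 1843^2 = 3396649 ≡ 2266
1293^32 ≡ 2266^2 = 5134756 ≡ 1561
1293^64 ≡ 1561^2 = 2436721 ≡ 1151
1293^128 ≡ 1151^2 = 1324801 ≡ 2194
1293^256 ≡ 2194^2 = 4813636 ≡ 1073
1293^512 ≡ 1073^2 = 1151329 ≡ 1370
1293^1024 ≡ 1370^2 = 1876900 ≡ 2436
1872 = 1024 + 512 + 256 + 64 + 16, so 1293^1872 ≡ 2436·1370·1073·1151·2266 ≡ 2139 (mod 3083)
1872^2 = 3504384 ≡ 2096
1872^4 ≡ 2096^2 = 4393216 ≡ 3024
1872^8 ≡ 3024^2 = 9144576 ≡ 398
1872^16 ≡ 398^2 = 158404 ≡ 1171
1872^32 ≡ 1171^2 = 1371241 ≡ 2389
1872^64 ≡ 2389^2 = 5707321 ≡ 688
1872^128 ≡ 688^2 = 473344 ≡ 1645
1872^256 ≡ 1645^2 = 2706025 ≡ 2234
1872^512 ≡ 2234^2 = 4990756 ≡ 2462
1872^1024 ≡ 2462^2 = 6061444 ≡ 266
1723 = 1024 + 512 + 128 + 32 + 16 + 8 + 2 + 1, so 1872^1723 ≡ 266·2462·1645·2389·1171·398·2096·1872 ≡ 101 (mod 3083)
y^r · r^s ≡ 2139·101 = 216039 ≡ 229 (mod 3083)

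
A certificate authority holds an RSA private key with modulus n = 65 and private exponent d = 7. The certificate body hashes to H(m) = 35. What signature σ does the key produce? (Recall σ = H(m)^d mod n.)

35

(H(m))^2 ≡ 35^2 = 1225 ≡ 55
(H(m))^4 ≡ 55^2 = 3025 ≡ 35
7 = 4 + 2 + 1, so (H(m))^7 ≡ 35·55·35 ≡ 35 (mod 65)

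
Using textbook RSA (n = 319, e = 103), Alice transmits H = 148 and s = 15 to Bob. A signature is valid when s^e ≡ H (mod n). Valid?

Squares mod 319: s^1≡15, s^2≡225, s^4≡223, s^8≡284, s^16≡268, s^32≡49, s^64≡168
103 = 64 + 32 + 4 + 2 + 1, so s^103 ≡ 168·49·223·225·15 ≡ 251 (mod 319)
The recovered value 251 does not match the digest 148.

no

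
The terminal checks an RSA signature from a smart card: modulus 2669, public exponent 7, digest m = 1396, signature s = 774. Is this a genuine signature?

s^2 ≡ 774^2 = 599076 ≡ 1220
s^4 ≡ 1220^2 = 1488400 ≡ 1767
7 = 4 + 2 + 1, so s^7 ≡ 1767·1220·774 ≡ 1396 (mod 2669)
1396 = m, so the signature checks out.

genuine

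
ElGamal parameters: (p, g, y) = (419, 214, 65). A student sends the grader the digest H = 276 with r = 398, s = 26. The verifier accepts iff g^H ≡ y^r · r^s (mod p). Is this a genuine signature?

genuine

Left side g^H mod p:
214^2 = 45796 ≡ 125
214^4 ≡ 125^2 = 15625 ≡ 122
214^8 ≡ 122^2 = 14884 ≡ 219
214^16 ≡ 219^2 = 47961 ≡ 195
214^32 ≡ 195^2 = 38025 ≡ 315
214^64 ≡ 315^2 = 99225 ≡ 341
214^128 ≡ 341^2 = 116281 ≡ 218
214^256 ≡ 218^2 = 47524 ≡ 177
276 = 256 + 16 + 4, so 214^276 ≡ 177·195·122 ≡ 299 (mod 419)
Right side y^r · r^s mod p:
65^2 = 4225 ≡ 35
65^4 ≡ 35^2 = 1225 ≡ 387
65^8 ≡ 387^2 = 149769 ≡ 186
65^16 ≡ 186^2 = 34596 ≡ 238
65^32 ≡ 238^2 = 56644 ≡ 79
65^64 ≡ 79^2 = 6241 ≡ 375
65^128 ≡ 375^2 = 140625 ≡ 260
65^256 ≡ 260^2 = 67600 ≡ 141
398 = 256 + 128 + 8 + 4 + 2, so 65^398 ≡ 141·260·186·387·35 ≡ 402 (mod 419)
398^2 = 158404 ≡ 22
398^4 ≡ 22^2 = 484 ≡ 65
398^8 ≡ 65^2 = 4225 ≡ 35
398^16 ≡ 35^2 = 1225 ≡ 387
26 = 16 + 8 + 2, so 398^26 ≡ 387·35·22 ≡ 81 (mod 419)
402·81 = 32562 ≡ 299 (mod 419)
299 ≡ 299 (mod 419), so the signature is genuine.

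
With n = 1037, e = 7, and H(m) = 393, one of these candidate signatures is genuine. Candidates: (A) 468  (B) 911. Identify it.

Candidate A: 468^2 = 219024 ≡ 217; 468^4 ≡ 217^2 = 47089 ≡ 424; 7 = 4 + 2 + 1, so 468^7 ≡ 424·217·468 ≡ 393 (mod 1037)
  → matches H(m) = 393
Candidate B: 911^2 = 829921 ≡ 321; 911^4 ≡ 321^2 = 103041 ≡ 378; 7 = 4 + 2 + 1, so 911^7 ≡ 378·321·911 ≡ 940 (mod 1037)

A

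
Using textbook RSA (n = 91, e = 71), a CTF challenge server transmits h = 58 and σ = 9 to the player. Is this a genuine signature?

σ^71 mod 91 = 81
81 ≠ 58, so verification fails.

forged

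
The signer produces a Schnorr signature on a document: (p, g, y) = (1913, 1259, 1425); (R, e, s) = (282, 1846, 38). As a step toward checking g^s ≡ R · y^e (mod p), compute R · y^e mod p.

Squares mod 1913: 1425^1≡1425, 1425^2≡932, 1425^4≡122, 1425^8≡1493, 1425^16≡404, 1425^32≡611, 1425^64≡286, 1425^128≡1450, 1425^256≡113, 1425^512≡1291, 1425^1024≡458
1846 = 1024 + 512 + 256 + 32 + 16 + 4 + 2, so 1425^1846 ≡ 458·1291·113·611·404·122·932 ≡ 261 (mod 1913)
R · y^e ≡ 282·261 = 73602 ≡ 908 (mod 1913)

908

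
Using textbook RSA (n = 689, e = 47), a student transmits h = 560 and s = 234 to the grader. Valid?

s^2 ≡ 234^2 = 54756 ≡ 325
s^4 ≡ 325^2 = 105625 ≡ 208
s^8 ≡ 208^2 = 43264 ≡ 546
s^16 ≡ 546^2 = 298116 ≡ 468
s^32 ≡ 468^2 = 219024 ≡ 611
47 = 32 + 8 + 4 + 2 + 1, so s^47 ≡ 611·546·208·325·234 ≡ 533 (mod 689)
533 ≠ 560, so verification fails.

no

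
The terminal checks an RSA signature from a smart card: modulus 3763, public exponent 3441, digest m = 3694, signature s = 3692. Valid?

no

s^3441 mod 3763 = 2059
2059 ≠ 3694, so verification fails.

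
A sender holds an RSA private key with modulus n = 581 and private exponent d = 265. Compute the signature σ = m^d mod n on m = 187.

75

m^2 ≡ 187^2 = 34969 ≡ 109
m^4 ≡ 109^2 = 11881 ≡ 261
m^8 ≡ 261^2 = 68121 ≡ 144
m^16 ≡ 144^2 = 20736 ≡ 401
m^32 ≡ 401^2 = 160801 ≡ 445
m^64 ≡ 445^2 = 198025 ≡ 485
m^128 ≡ 485^2 = 235225 ≡ 501
m^256 ≡ 501^2 = 251001 ≡ 9
265 = 256 + 8 + 1, so m^265 ≡ 9·144·187 ≡ 75 (mod 581)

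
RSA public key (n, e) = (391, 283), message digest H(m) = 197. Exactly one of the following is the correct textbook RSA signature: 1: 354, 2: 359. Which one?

Candidate 1: 354^2 = 125316 ≡ 196; 354^4 ≡ 196^2 = 38416 ≡ 98; 354^8 ≡ 98^2 = 9604 ≡ 220; 354^16 ≡ 220^2 = 48400 ≡ 307; 354^32 ≡ 307^2 = 94249 ≡ 18; 354^64 ≡ 18^2 = 324; 354^128 ≡ 324^2 = 104976 ≡ 188; 354^256 ≡ 188^2 = 35344 ≡ 154; 283 = 256 + 16 + 8 + 2 + 1, so 354^283 ≡ 154·307·220·196·354 ≡ 197 (mod 391)
  → matches H(m) = 197
Candidate 2: 359^2 = 128881 ≡ 242; 359^4 ≡ 242^2 = 58564 ≡ 305; 359^8 ≡ 305^2 = 93025 ≡ 358; 359^16 ≡ 358^2 = 128164 ≡ 307; 359^32 ≡ 307^2 = 94249 ≡ 18; 359^64 ≡ 18^2 = 324; 359^128 ≡ 324^2 = 104976 ≡ 188; 359^256 ≡ 188^2 = 35344 ≡ 154; 283 = 256 + 16 + 8 + 2 + 1, so 359^283 ≡ 154·307·358·242·359 ≡ 263 (mod 391)

1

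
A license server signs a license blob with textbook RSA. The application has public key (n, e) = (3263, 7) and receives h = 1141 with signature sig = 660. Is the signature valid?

valid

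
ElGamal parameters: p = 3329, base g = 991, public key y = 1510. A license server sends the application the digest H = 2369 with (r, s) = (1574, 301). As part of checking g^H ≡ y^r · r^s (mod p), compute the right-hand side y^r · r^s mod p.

2565

1510^2 = 2280100 ≡ 3064
1510^4 ≡ 3064^2 = 9388096 ≡ 316
1510^8 ≡ 316^2 = 99856 ≡ 3315
1510^16 ≡ 3315^2 = 10989225 ≡ 196
1510^32 ≡ 196^2 = 38416 ≡ 1797
1510^64 ≡ 1797^2 = 3229209 ≡ 79
1510^128 ≡ 79^2 = 6241 ≡ 2912
1510^256 ≡ 2912^2 = 8479744 ≡ 781
1510^512 ≡ 781^2 = 609961 ≡ 754
1510^1024 ≡ 754^2 = 568516 ≡ 2586
1574 = 1024 + 512 + 32 + 4 + 2, so 1510^1574 ≡ 2586·754·1797·316·3064 ≡ 8 (mod 3329)
1574^2 = 2477476 ≡ 700
1574^4 ≡ 700^2 = 490000 ≡ 637
1574^8 ≡ 637^2 = 405769 ≡ 2960
1574^16 ≡ 2960^2 = 8761600 ≡ 3001
1574^32 ≡ 3001^2 = 9006001 ≡ 1056
1574^64 ≡ 1056^2 = 1115136 ≡ 3250
1574^128 ≡ 3250^2 = 10562500 ≡ 2912
1574^256 ≡ 2912^2 = 8479744 ≡ 781
301 = 256 + 32 + 8 + 4 + 1, so 1574^301 ≡ 781·1056·2960·637·1574 ≡ 1569 (mod 3329)
y^r · r^s ≡ 8·1569 = 12552 ≡ 2565 (mod 3329)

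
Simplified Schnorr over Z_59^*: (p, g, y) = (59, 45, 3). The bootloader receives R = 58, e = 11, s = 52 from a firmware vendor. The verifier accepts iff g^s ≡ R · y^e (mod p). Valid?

no

g^s mod p:
45^2 = 2025 ≡ 19
45^4 ≡ 19^2 = 361 ≡ 7
45^8 ≡ 7^2 = 49
45^16 ≡ 49^2 = 2401 ≡ 41
45^32 ≡ 41^2 = 1681 ≡ 29
52 = 32 + 16 + 4, so 45^52 ≡ 29·41·7 ≡ 4 (mod 59)
R · y^e mod p:
3^2 = 9
3^4 ≡ 9^2 = 81 ≡ 22
3^8 ≡ 22^2 = 484 ≡ 12
11 = 8 + 2 + 1, so 3^11 ≡ 12·9·3 ≡ 29 (mod 59)
58·29 = 1682 ≡ 30 (mod 59)
4 ≠ 30; the check fails.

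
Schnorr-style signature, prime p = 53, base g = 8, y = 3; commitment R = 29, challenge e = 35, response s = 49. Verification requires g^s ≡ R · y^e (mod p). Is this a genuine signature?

g^s mod p:
Squares mod 53: 8^1≡8, 8^2≡11, 8^4≡15, 8^8≡13, 8^16≡10, 8^32≡47
49 = 32 + 16 + 1, so 8^49 ≡ 47·10·8 ≡ 50 (mod 53)
R · y^e mod p:
Squares mod 53: 3^1≡3, 3^2≡9, 3^4≡28, 3^8≡42, 3^16≡15, 3^32≡13
35 = 32 + 2 + 1, so 3^35 ≡ 13·9·3 ≡ 33 (mod 53)
29·33 = 957 ≡ 3 (mod 53)
50 ≠ 3; the check fails.

forged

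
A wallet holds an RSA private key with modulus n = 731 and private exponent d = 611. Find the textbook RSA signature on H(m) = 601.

386

(H(m))^611 mod 731 = 386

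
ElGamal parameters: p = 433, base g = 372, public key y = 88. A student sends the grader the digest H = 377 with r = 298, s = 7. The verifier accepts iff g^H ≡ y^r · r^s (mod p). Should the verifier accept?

reject

Left side g^H mod p:
Squares mod 433: 372^1≡372, 372^2≡257, 372^4≡233, 372^8≡164, 372^16≡50, 372^32≡335, 372^64≡78, 372^128≡22, 372^256≡51
377 = 256 + 64 + 32 + 16 + 8 + 1, so 372^377 ≡ 51·78·335·50·164·372 ≡ 116 (mod 433)
Right side y^r · r^s mod p:
Squares mod 433: 88^1≡88, 88^2≡383, 88^4≡335, 88^8≡78, 88^16≡22, 88^32≡51, 88^64≡3, 88^128≡9, 88^256≡81
298 = 256 + 32 + 8 + 2, so 88^298 ≡ 81·51·78·383 ≡ 164 (mod 433)
Squares mod 433: 298^1≡298, 298^2≡39, 298^4≡222
7 = 4 + 2 + 1, so 298^7 ≡ 222·39·298 ≡ 270 (mod 433)
164·270 = 44280 ≡ 114 (mod 433)
116 ≠ 114, so verification fails.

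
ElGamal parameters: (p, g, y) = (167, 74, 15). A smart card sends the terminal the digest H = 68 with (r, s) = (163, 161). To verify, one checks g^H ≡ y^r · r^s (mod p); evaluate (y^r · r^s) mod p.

15^163 mod 167 = 105
163^161 mod 167 = 129
y^r · r^s ≡ 105·129 = 13545 ≡ 18 (mod 167)

18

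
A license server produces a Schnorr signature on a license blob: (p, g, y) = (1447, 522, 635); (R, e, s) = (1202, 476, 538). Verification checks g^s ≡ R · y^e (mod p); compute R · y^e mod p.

687

635^2 = 403225 ≡ 959
635^4 ≡ 959^2 = 919681 ≡ 836
635^8 ≡ 836^2 = 698896 ≡ 1442
635^16 ≡ 1442^2 = 2079364 ≡ 25
635^32 ≡ 25^2 = 625
635^64 ≡ 625^2 = 390625 ≡ 1382
635^128 ≡ 1382^2 = 1909924 ≡ 1331
635^256 ≡ 1331^2 = 1771561 ≡ 433
476 = 256 + 128 + 64 + 16 + 8 + 4, so 635^476 ≡ 433·1331·1382·25·1442·836 ≡ 387 (mod 1447)
R · y^e ≡ 1202·387 = 465174 ≡ 687 (mod 1447)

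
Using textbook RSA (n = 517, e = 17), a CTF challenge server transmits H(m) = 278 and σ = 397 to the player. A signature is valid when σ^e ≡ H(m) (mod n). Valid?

σ^2 ≡ 397^2 = 157609 ≡ 441
σ^4 ≡ 441^2 = 194481 ≡ 89
σ^8 ≡ 89^2 = 7921 ≡ 166
σ^16 ≡ 166^2 = 27556 ≡ 155
17 = 16 + 1, so σ^17 ≡ 155·397 ≡ 12 (mod 517)
The recovered value 12 does not match the digest 278.

no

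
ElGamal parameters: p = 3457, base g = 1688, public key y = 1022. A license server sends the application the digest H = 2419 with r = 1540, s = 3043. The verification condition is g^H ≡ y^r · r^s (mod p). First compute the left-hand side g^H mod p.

2317

Squares mod 3457: 1688^1≡1688, 1688^2≡776, 1688^4≡658, 1688^8≡839, 1688^16≡2150, 1688^32≡491, 1688^64≡2548, 1688^128≡58, 1688^256≡3364, 1688^512≡1735, 1688^1024≡2635, 1688^2048≡1569
2419 = 2048 + 256 + 64 + 32 + 16 + 2 + 1, so 1688^2419 ≡ 1569·3364·2548·491·2150·776·1688 ≡ 2317 (mod 3457)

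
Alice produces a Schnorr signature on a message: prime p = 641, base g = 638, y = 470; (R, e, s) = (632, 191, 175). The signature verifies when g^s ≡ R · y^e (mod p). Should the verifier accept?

g^s mod p:
Squares mod 641: 638^1≡638, 638^2≡9, 638^4≡81, 638^8≡151, 638^16≡366, 638^32≡628, 638^64≡169, 638^128≡357
175 = 128 + 32 + 8 + 4 + 2 + 1, so 638^175 ≡ 357·628·151·81·9·638 ≡ 199 (mod 641)
R · y^e mod p:
Squares mod 641: 470^1≡470, 470^2≡396, 470^4≡412, 470^8≡520, 470^16≡539, 470^32≡148, 470^64≡110, 470^128≡562
191 = 128 + 32 + 16 + 8 + 4 + 2 + 1, so 470^191 ≡ 562·148·539·520·412·396·470 ≡ 227 (mod 641)
632·227 = 143464 ≡ 521 (mod 641)
199 ≠ 521; the check fails.

reject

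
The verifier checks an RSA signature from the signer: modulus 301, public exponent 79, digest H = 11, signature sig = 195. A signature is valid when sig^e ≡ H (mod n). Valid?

sig^79 mod 301 = 167
167 ≠ 11, so verification fails.

no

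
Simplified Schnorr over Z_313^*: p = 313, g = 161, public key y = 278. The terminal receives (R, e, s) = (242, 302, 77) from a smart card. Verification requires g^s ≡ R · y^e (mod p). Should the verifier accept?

reject

g^s mod p:
161^2 = 25921 ≡ 255
161^4 ≡ 255^2 = 65025 ≡ 234
161^8 ≡ 234^2 = 54756 ≡ 294
161^16 ≡ 294^2 = 86436 ≡ 48
161^32 ≡ 48^2 = 2304 ≡ 113
161^64 ≡ 113^2 = 12769 ≡ 249
77 = 64 + 8 + 4 + 1, so 161^77 ≡ 249·294·234·161 ≡ 278 (mod 313)
R · y^e mod p:
278^2 = 77284 ≡ 286
278^4 ≡ 286^2 = 81796 ≡ 103
278^8 ≡ 103^2 = 10609 ≡ 280
278^16 ≡ 280^2 = 78400 ≡ 150
278^32 ≡ 150^2 = 22500 ≡ 277
278^64 ≡ 277^2 = 76729 ≡ 44
278^128 ≡ 44^2 = 1936 ≡ 58
278^256 ≡ 58^2 = 3364 ≡ 234
302 = 256 + 32 + 8 + 4 + 2, so 278^302 ≡ 234·277·280·103·286 ≡ 163 (mod 313)
242·163 = 39446 ≡ 8 (mod 313)
278 ≠ 8; the check fails.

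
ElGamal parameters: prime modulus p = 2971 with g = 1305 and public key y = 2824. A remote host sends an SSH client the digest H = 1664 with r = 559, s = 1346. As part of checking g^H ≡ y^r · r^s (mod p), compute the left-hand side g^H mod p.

1014

Squares mod 2971: 1305^1≡1305, 1305^2≡642, 1305^4≡2166, 1305^8≡347, 1305^16≡1569, 1305^32≡1773, 1305^64≡211, 1305^128≡2927, 1305^256≡1936, 1305^512≡1665, 1305^1024≡282
1664 = 1024 + 512 + 128, so 1305^1664 ≡ 282·1665·2927 ≡ 1014 (mod 2971)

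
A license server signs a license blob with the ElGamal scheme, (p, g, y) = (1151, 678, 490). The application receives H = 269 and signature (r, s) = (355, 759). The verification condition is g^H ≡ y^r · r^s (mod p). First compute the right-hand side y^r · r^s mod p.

702

490^2 = 240100 ≡ 692
490^4 ≡ 692^2 = 478864 ≡ 48
490^8 ≡ 48^2 = 2304 ≡ 2
490^16 ≡ 2^2 = 4
490^32 ≡ 4^2 = 16
490^64 ≡ 16^2 = 256
490^128 ≡ 256^2 = 65536 ≡ 1080
490^256 ≡ 1080^2 = 1166400 ≡ 437
355 = 256 + 64 + 32 + 2 + 1, so 490^355 ≡ 437·256·16·692·490 ≡ 705 (mod 1151)
355^2 = 126025 ≡ 566
355^4 ≡ 566^2 = 320356 ≡ 378
355^8 ≡ 378^2 = 142884 ≡ 160
355^16 ≡ 160^2 = 25600 ≡ 278
355^32 ≡ 278^2 = 77284 ≡ 167
355^64 ≡ 167^2 = 27889 ≡ 265
355^128 ≡ 265^2 = 70225 ≡ 14
355^256 ≡ 14^2 = 196
355^512 ≡ 196^2 = 38416 ≡ 433
759 = 512 + 128 + 64 + 32 + 16 + 4 + 2 + 1, so 355^759 ≡ 433·14·265·167·278·378·566·355 ≡ 912 (mod 1151)
y^r · r^s ≡ 705·912 = 642960 ≡ 702 (mod 1151)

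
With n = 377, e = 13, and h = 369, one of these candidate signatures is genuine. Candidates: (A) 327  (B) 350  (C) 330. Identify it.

C

Candidate A: Squares mod 377: 327^1≡327, 327^2≡238, 327^4≡94, 327^8≡165; 13 = 8 + 4 + 1, so 327^13 ≡ 165·94·327 ≡ 366 (mod 377)
Candidate B: Squares mod 377: 350^1≡350, 350^2≡352, 350^4≡248, 350^8≡53; 13 = 8 + 4 + 1, so 350^13 ≡ 53·248·350 ≡ 246 (mod 377)
Candidate C: Squares mod 377: 330^1≡330, 330^2≡324, 330^4≡170, 330^8≡248; 13 = 8 + 4 + 1, so 330^13 ≡ 248·170·330 ≡ 369 (mod 377)
  → matches h = 369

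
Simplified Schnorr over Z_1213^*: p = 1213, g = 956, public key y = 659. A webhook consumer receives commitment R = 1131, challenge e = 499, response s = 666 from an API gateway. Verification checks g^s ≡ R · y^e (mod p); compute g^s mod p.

282

956^2 = 913936 ≡ 547
956^4 ≡ 547^2 = 299209 ≡ 811
956^8 ≡ 811^2 = 657721 ≡ 275
956^16 ≡ 275^2 = 75625 ≡ 419
956^32 ≡ 419^2 = 175561 ≡ 889
956^64 ≡ 889^2 = 790321 ≡ 658
956^128 ≡ 658^2 = 432964 ≡ 1136
956^256 ≡ 1136^2 = 1290496 ≡ 1077
956^512 ≡ 1077^2 = 1159929 ≡ 301
666 = 512 + 128 + 16 + 8 + 2, so 956^666 ≡ 301·1136·419·275·547 ≡ 282 (mod 1213)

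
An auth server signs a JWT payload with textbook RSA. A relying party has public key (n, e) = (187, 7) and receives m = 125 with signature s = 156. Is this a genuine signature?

forged

s^7 mod 187 = 62
The recovered value 62 does not match the digest 125.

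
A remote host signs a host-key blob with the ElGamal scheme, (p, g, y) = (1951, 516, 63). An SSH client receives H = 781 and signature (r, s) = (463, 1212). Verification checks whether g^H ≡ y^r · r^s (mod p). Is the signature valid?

invalid

Left side g^H mod p:
516^2 = 266256 ≡ 920
516^4 ≡ 920^2 = 846400 ≡ 1617
516^8 ≡ 1617^2 = 2614689 ≡ 349
516^16 ≡ 349^2 = 121801 ≡ 839
516^32 ≡ 839^2 = 703921 ≡ 1561
516^64 ≡ 1561^2 = 2436721 ≡ 1873
516^128 ≡ 1873^2 = 3508129 ≡ 231
516^256 ≡ 231^2 = 53361 ≡ 684
516^512 ≡ 684^2 = 467856 ≡ 1567
781 = 512 + 256 + 8 + 4 + 1, so 516^781 ≡ 1567·684·349·1617·516 ≡ 70 (mod 1951)
Right side y^r · r^s mod p:
63^2 = 3969 ≡ 67
63^4 ≡ 67^2 = 4489 ≡ 587
63^8 ≡ 587^2 = 344569 ≡ 1193
63^16 ≡ 1193^2 = 1423249 ≡ 970
63^32 ≡ 970^2 = 940900 ≡ 518
63^64 ≡ 518^2 = 268324 ≡ 1037
63^128 ≡ 1037^2 = 1075369 ≡ 368
63^256 ≡ 368^2 = 135424 ≡ 805
463 = 256 + 128 + 64 + 8 + 4 + 2 + 1, so 63^463 ≡ 805·368·1037·1193·587·67·63 ≡ 839 (mod 1951)
463^2 = 214369 ≡ 1710
463^4 ≡ 1710^2 = 2924100 ≡ 1502
463^8 ≡ 1502^2 = 2256004 ≡ 648
463^16 ≡ 648^2 = 419904 ≡ 439
463^32 ≡ 439^2 = 192721 ≡ 1523
463^64 ≡ 1523^2 = 2319529 ≡ 1741
463^128 ≡ 1741^2 = 3031081 ≡ 1178
463^256 ≡ 1178^2 = 1387684 ≡ 523
463^512 ≡ 523^2 = 273529 ≡ 389
463^1024 ≡ 389^2 = 151321 ≡ 1094
1212 = 1024 + 128 + 32 + 16 + 8 + 4, so 463^1212 ≡ 1094·1178·1523·439·648·1502 ≡ 484 (mod 1951)
839·484 = 406076 ≡ 268 (mod 1951)
70 ≠ 268, so verification fails.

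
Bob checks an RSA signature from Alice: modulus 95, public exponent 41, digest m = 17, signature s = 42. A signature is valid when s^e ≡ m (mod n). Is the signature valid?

Squares mod 95: s^1≡42, s^2≡54, s^4≡66, s^8≡81, s^16≡6, s^32≡36
41 = 32 + 8 + 1, so s^41 ≡ 36·81·42 ≡ 17 (mod 95)
s^41 mod 95 = 17 matches m.

valid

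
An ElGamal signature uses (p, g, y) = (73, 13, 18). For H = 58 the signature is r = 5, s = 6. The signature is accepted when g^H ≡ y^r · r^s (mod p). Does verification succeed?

fails

Left side g^H mod p:
13^2 = 169 ≡ 23
13^4 ≡ 23^2 = 529 ≡ 18
13^8 ≡ 18^2 = 324 ≡ 32
13^16 ≡ 32^2 = 1024 ≡ 2
13^32 ≡ 2^2 = 4
58 = 32 + 16 + 8 + 2, so 13^58 ≡ 4·2·32·23 ≡ 48 (mod 73)
Right side y^r · r^s mod p:
18^2 = 324 ≡ 32
18^4 ≡ 32^2 = 1024 ≡ 2
5 = 4 + 1, so 18^5 ≡ 2·18 ≡ 36 (mod 73)
5^2 = 25
5^4 ≡ 25^2 = 625 ≡ 41
6 = 4 + 2, so 5^6 ≡ 41·25 ≡ 3 (mod 73)
36·3 = 108 ≡ 35 (mod 73)
48 ≠ 35, so verification fails.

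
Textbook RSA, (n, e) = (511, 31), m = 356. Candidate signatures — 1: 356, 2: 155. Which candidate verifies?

Candidate 1: Squares mod 511: 356^1≡356, 356^2≡8, 356^4≡64, 356^8≡8, 356^16≡64; 31 = 16 + 8 + 4 + 2 + 1, so 356^31 ≡ 64·8·64·8·356 ≡ 356 (mod 511)
  → matches m = 356
Candidate 2: Squares mod 511: 155^1≡155, 155^2≡8, 155^4≡64, 155^8≡8, 155^16≡64; 31 = 16 + 8 + 4 + 2 + 1, so 155^31 ≡ 64·8·64·8·155 ≡ 155 (mod 511)

1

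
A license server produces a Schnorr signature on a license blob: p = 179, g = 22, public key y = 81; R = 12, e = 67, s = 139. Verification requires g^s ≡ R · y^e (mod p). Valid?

g^s mod p:
22^2 = 484 ≡ 126
22^4 ≡ 126^2 = 15876 ≡ 124
22^8 ≡ 124^2 = 15376 ≡ 161
22^16 ≡ 161^2 = 25921 ≡ 145
22^32 ≡ 145^2 = 21025 ≡ 82
22^64 ≡ 82^2 = 6724 ≡ 101
22^128 ≡ 101^2 = 10201 ≡ 177
139 = 128 + 8 + 2 + 1, so 22^139 ≡ 177·161·126·22 ≡ 89 (mod 179)
R · y^e mod p:
81^2 = 6561 ≡ 117
81^4 ≡ 117^2 = 13689 ≡ 85
81^8 ≡ 85^2 = 7225 ≡ 65
81^16 ≡ 65^2 = 4225 ≡ 108
81^32 ≡ 108^2 = 11664 ≡ 29
81^64 ≡ 29^2 = 841 ≡ 125
67 = 64 + 2 + 1, so 81^67 ≡ 125·117·81 ≡ 3 (mod 179)
12·3 = 36 ≡ 36 (mod 179)
89 ≠ 36; the check fails.

no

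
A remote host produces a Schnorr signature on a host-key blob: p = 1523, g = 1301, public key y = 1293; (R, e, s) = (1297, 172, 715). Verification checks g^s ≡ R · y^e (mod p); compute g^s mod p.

1301^2 = 1692601 ≡ 548
1301^4 ≡ 548^2 = 300304 ≡ 273
1301^8 ≡ 273^2 = 74529 ≡ 1425
1301^16 ≡ 1425^2 = 2030625 ≡ 466
1301^32 ≡ 466^2 = 217156 ≡ 890
1301^64 ≡ 890^2 = 792100 ≡ 140
1301^128 ≡ 140^2 = 19600 ≡ 1324
1301^256 ≡ 1324^2 = 1752976 ≡ 3
1301^512 ≡ 3^2 = 9
715 = 512 + 128 + 64 + 8 + 2 + 1, so 1301^715 ≡ 9·1324·140·1425·548·1301 ≡ 1396 (mod 1523)

1396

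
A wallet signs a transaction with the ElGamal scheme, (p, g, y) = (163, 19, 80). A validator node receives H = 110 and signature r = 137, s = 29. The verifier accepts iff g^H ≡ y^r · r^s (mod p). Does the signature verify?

verifies

Left side g^H mod p:
19^2 = 361 ≡ 35
19^4 ≡ 35^2 = 1225 ≡ 84
19^8 ≡ 84^2 = 7056 ≡ 47
19^16 ≡ 47^2 = 2209 ≡ 90
19^32 ≡ 90^2 = 8100 ≡ 113
19^64 ≡ 113^2 = 12769 ≡ 55
110 = 64 + 32 + 8 + 4 + 2, so 19^110 ≡ 55·113·47·84·35 ≡ 54 (mod 163)
Right side y^r · r^s mod p:
80^2 = 6400 ≡ 43
80^4 ≡ 43^2 = 1849 ≡ 56
80^8 ≡ 56^2 = 3136 ≡ 39
80^16 ≡ 39^2 = 1521 ≡ 54
80^32 ≡ 54^2 = 2916 ≡ 145
80^64 ≡ 145^2 = 21025 ≡ 161
80^128 ≡ 161^2 = 25921 ≡ 4
137 = 128 + 8 + 1, so 80^137 ≡ 4·39·80 ≡ 92 (mod 163)
137^2 = 18769 ≡ 24
137^4 ≡ 24^2 = 576 ≡ 87
137^8 ≡ 87^2 = 7569 ≡ 71
137^16 ≡ 71^2 = 5041 ≡ 151
29 = 16 + 8 + 4 + 1, so 137^29 ≡ 151·71·87·137 ≡ 75 (mod 163)
92·75 = 6900 ≡ 54 (mod 163)
54 ≡ 54 (mod 163), so the signature is genuine.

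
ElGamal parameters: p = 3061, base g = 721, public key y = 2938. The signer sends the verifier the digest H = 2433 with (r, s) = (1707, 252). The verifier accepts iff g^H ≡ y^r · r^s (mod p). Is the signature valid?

valid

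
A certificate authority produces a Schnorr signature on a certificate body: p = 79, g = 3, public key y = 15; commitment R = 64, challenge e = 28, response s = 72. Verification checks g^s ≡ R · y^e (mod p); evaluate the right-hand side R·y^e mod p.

22

Squares mod 79: 15^1≡15, 15^2≡67, 15^4≡65, 15^8≡38, 15^16≡22
28 = 16 + 8 + 4, so 15^28 ≡ 22·38·65 ≡ 67 (mod 79)
R · y^e ≡ 64·67 = 4288 ≡ 22 (mod 79)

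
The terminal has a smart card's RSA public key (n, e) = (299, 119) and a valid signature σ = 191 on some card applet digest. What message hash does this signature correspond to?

107

σ^2 ≡ 191^2 = 36481 ≡ 3
σ^4 ≡ 3^2 = 9
σ^8 ≡ 9^2 = 81
σ^16 ≡ 81^2 = 6561 ≡ 282
σ^32 ≡ 282^2 = 79524 ≡ 289
σ^64 ≡ 289^2 = 83521 ≡ 100
119 = 64 + 32 + 16 + 4 + 2 + 1, so σ^119 ≡ 100·289·282·9·3·191 ≡ 107 (mod 299)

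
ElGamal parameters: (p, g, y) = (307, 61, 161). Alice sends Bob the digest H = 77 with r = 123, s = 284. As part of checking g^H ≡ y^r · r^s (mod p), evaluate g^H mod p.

218

61^2 = 3721 ≡ 37
61^4 ≡ 37^2 = 1369 ≡ 141
61^8 ≡ 141^2 = 19881 ≡ 233
61^16 ≡ 233^2 = 54289 ≡ 257
61^32 ≡ 257^2 = 66049 ≡ 44
61^64 ≡ 44^2 = 1936 ≡ 94
77 = 64 + 8 + 4 + 1, so 61^77 ≡ 94·233·141·61 ≡ 218 (mod 307)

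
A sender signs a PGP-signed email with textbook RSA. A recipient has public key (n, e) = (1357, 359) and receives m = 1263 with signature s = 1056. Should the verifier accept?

s^2 ≡ 1056^2 = 1115136 ≡ 1039
s^4 ≡ 1039^2 = 1079521 ≡ 706
s^8 ≡ 706^2 = 498436 ≡ 417
s^16 ≡ 417^2 = 173889 ≡ 193
s^32 ≡ 193^2 = 37249 ≡ 610
s^64 ≡ 610^2 = 372100 ≡ 282
s^128 ≡ 282^2 = 79524 ≡ 818
s^256 ≡ 818^2 = 669124 ≡ 123
359 = 256 + 64 + 32 + 4 + 2 + 1, so s^359 ≡ 123·282·610·706·1039·1056 ≡ 493 (mod 1357)
The recovered value 493 does not match the digest 1263.

reject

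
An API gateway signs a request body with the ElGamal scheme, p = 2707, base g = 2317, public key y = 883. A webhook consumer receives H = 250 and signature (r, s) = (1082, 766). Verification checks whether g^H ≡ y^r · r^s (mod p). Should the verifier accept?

Left side g^H mod p:
2317^250 mod 2707 = 899
Right side y^r · r^s mod p:
883^1082 mod 2707 = 1544
1082^766 mod 2707 = 2257
1544·2257 = 3484808 ≡ 899 (mod 2707)
899 ≡ 899 (mod 2707), so the signature is genuine.

accept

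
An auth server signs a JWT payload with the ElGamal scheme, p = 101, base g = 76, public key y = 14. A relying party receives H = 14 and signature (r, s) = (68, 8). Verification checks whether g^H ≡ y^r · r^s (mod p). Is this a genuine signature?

forged

Left side g^H mod p:
76^2 = 5776 ≡ 19
76^4 ≡ 19^2 = 361 ≡ 58
76^8 ≡ 58^2 = 3364 ≡ 31
14 = 8 + 4 + 2, so 76^14 ≡ 31·58·19 ≡ 24 (mod 101)
Right side y^r · r^s mod p:
14^2 = 196 ≡ 95
14^4 ≡ 95^2 = 9025 ≡ 36
14^8 ≡ 36^2 = 1296 ≡ 84
14^16 ≡ 84^2 = 7056 ≡ 87
14^32 ≡ 87^2 = 7569 ≡ 95
14^64 ≡ 95^2 = 9025 ≡ 36
68 = 64 + 4, so 14^68 ≡ 36·36 ≡ 84 (mod 101)
68^2 = 4624 ≡ 79
68^4 ≡ 79^2 = 6241 ≡ 80
68^8 ≡ 80^2 = 6400 ≡ 37
84·37 = 3108 ≡ 78 (mod 101)
24 ≠ 78, so verification fails.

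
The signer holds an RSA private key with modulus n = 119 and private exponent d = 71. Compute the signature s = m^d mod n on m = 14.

91

m^2 ≡ 14^2 = 196 ≡ 77
m^4 ≡ 77^2 = 5929 ≡ 98
m^8 ≡ 98^2 = 9604 ≡ 84
m^16 ≡ 84^2 = 7056 ≡ 35
m^32 ≡ 35^2 = 1225 ≡ 35
m^64 ≡ 35^2 = 1225 ≡ 35
71 = 64 + 4 + 2 + 1, so m^71 ≡ 35·98·77·14 ≡ 91 (mod 119)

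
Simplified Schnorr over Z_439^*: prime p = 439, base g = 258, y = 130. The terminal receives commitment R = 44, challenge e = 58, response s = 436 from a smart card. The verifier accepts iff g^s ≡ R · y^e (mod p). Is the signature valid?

invalid

g^s mod p:
258^436 mod 439 = 265
R · y^e mod p:
130^58 mod 439 = 223
44·223 = 9812 ≡ 154 (mod 439)
265 ≠ 154; the check fails.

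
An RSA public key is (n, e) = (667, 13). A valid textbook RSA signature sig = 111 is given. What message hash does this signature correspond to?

168

sig^2 ≡ 111^2 = 12321 ≡ 315
sig^4 ≡ 315^2 = 99225 ≡ 509
sig^8 ≡ 509^2 = 259081 ≡ 285
13 = 8 + 4 + 1, so sig^13 ≡ 285·509·111 ≡ 168 (mod 667)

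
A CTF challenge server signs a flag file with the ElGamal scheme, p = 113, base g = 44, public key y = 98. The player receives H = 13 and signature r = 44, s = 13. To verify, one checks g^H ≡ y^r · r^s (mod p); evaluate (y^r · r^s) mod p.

69

98^2 = 9604 ≡ 112
98^4 ≡ 112^2 = 12544 ≡ 1
98^8 ≡ 1^2 = 1
98^16 ≡ 1^2 = 1
98^32 ≡ 1^2 = 1
44 = 32 + 8 + 4, so 98^44 ≡ 1·1·1 ≡ 1 (mod 113)
44^2 = 1936 ≡ 15
44^4 ≡ 15^2 = 225 ≡ 112
44^8 ≡ 112^2 = 12544 ≡ 1
13 = 8 + 4 + 1, so 44^13 ≡ 1·112·44 ≡ 69 (mod 113)
y^r · r^s ≡ 1·69 = 69 ≡ 69 (mod 113)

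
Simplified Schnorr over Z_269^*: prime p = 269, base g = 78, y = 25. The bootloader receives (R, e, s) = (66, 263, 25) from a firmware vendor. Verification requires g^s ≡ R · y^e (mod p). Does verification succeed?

passes

g^s mod p:
Squares mod 269: 78^1≡78, 78^2≡166, 78^4≡118, 78^8≡205, 78^16≡61
25 = 16 + 8 + 1, so 78^25 ≡ 61·205·78 ≡ 265 (mod 269)
R · y^e mod p:
Squares mod 269: 25^1≡25, 25^2≡87, 25^4≡37, 25^8≡24, 25^16≡38, 25^32≡99, 25^64≡117, 25^128≡239, 25^256≡93
263 = 256 + 4 + 2 + 1, so 25^263 ≡ 93·37·87·25 ≡ 57 (mod 269)
66·57 = 3762 ≡ 265 (mod 269)
265 ≡ 265 (mod 269); signature holds.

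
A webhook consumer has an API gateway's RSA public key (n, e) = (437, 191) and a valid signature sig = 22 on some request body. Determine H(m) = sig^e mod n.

sig^2 ≡ 22^2 = 484 ≡ 47
sig^4 ≡ 47^2 = 2209 ≡ 24
sig^8 ≡ 24^2 = 576 ≡ 139
sig^16 ≡ 139^2 = 19321 ≡ 93
sig^32 ≡ 93^2 = 8649 ≡ 346
sig^64 ≡ 346^2 = 119716 ≡ 415
sig^128 ≡ 415^2 = 172225 ≡ 47
191 = 128 + 32 + 16 + 8 + 4 + 2 + 1, so sig^191 ≡ 47·346·93·139·24·47·22 ≡ 390 (mod 437)

390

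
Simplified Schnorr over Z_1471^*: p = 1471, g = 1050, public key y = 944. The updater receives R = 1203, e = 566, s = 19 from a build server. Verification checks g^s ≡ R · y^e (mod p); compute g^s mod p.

9

1050^2 = 1102500 ≡ 721
1050^4 ≡ 721^2 = 519841 ≡ 578
1050^8 ≡ 578^2 = 334084 ≡ 167
1050^16 ≡ 167^2 = 27889 ≡ 1411
19 = 16 + 2 + 1, so 1050^19 ≡ 1411·721·1050 ≡ 9 (mod 1471)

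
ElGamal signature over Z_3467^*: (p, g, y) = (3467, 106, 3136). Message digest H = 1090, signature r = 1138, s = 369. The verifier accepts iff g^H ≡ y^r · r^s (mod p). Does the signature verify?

Left side g^H mod p:
Squares mod 3467: 106^1≡106, 106^2≡835, 106^4≡358, 106^8≡3352, 106^16≡2824, 106^32≡876, 106^64≡1169, 106^128≡563, 106^256≡1472, 106^512≡3376, 106^1024≡1347
1090 = 1024 + 64 + 2, so 106^1090 ≡ 1347·1169·835 ≡ 1825 (mod 3467)
Right side y^r · r^s mod p:
Squares mod 3467: 3136^1≡3136, 3136^2≡2084, 3136^4≡2372, 3136^8≡2910, 3136^16≡1686, 3136^32≡3123, 3136^64≡458, 3136^128≡1744, 3136^256≡977, 3136^512≡1104, 3136^1024≡1899
1138 = 1024 + 64 + 32 + 16 + 2, so 3136^1138 ≡ 1899·458·3123·1686·2084 ≡ 69 (mod 3467)
Squares mod 3467: 1138^1≡1138, 1138^2≡1853, 1138^4≡1279, 1138^8≡2884, 1138^16≡123, 1138^32≡1261, 1138^64≡2235, 1138^128≡2745, 1138^256≡1234
369 = 256 + 64 + 32 + 16 + 1, so 1138^369 ≡ 1234·2235·1261·123·1138 ≡ 1728 (mod 3467)
69·1728 = 119232 ≡ 1354 (mod 3467)
1825 ≠ 1354, so verification fails.

does not verify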